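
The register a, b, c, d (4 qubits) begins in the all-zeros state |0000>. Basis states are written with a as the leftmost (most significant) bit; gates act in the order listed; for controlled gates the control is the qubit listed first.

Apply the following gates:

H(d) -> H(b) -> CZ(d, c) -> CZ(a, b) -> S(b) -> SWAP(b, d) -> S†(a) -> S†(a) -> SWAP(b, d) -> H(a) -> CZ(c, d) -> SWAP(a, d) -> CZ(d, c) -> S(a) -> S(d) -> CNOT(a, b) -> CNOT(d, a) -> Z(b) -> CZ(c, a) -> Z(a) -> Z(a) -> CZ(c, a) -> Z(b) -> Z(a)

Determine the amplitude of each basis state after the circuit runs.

After the circuit, the state carries amplitude sqrt(2)/4 on |0000>, -sqrt(2)*I/4 on |0001>, 0 on |0010>, 0 on |0011>, sqrt(2)*I/4 on |0100>, -sqrt(2)/4 on |0101>, 0 on |0110>, 0 on |0111>, sqrt(2)/4 on |1000>, -sqrt(2)*I/4 on |1001>, 0 on |1010>, 0 on |1011>, -sqrt(2)*I/4 on |1100>, sqrt(2)/4 on |1101>, 0 on |1110>, 0 on |1111>. Key observation: steps 18-23 multiply out to the identity, so the circuit reduces to the remaining gates.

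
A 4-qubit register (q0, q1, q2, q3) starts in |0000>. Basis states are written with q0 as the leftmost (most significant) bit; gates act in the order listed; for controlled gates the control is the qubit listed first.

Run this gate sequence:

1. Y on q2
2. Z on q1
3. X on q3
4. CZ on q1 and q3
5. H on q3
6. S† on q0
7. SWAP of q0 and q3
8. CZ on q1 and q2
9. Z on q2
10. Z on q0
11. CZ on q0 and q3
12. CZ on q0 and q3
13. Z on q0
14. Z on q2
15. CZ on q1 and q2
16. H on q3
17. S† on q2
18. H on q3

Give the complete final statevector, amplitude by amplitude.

The final amplitudes are sqrt(2)/2 on |0010>, -sqrt(2)/2 on |1010>, and 0 on every other basis state. Key observation: steps 8-15 multiply out to the identity, so the circuit reduces to the remaining gates.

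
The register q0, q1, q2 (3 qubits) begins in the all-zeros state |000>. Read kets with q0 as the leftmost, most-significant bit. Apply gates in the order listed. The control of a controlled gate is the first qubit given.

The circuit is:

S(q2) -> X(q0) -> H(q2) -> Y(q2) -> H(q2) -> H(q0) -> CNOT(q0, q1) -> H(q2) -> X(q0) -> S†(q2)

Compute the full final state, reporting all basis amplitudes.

The resulting statevector has amplitude 0 on |000>, 0 on |001>, I/2 on |010>, -1/2 on |011>, -I/2 on |100>, 1/2 on |101>, 0 on |110>, 0 on |111>.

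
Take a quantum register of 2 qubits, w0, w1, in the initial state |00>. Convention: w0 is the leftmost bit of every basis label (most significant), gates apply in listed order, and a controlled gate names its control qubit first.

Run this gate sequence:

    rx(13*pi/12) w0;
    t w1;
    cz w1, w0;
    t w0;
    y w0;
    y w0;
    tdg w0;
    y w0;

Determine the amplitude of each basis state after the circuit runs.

The resulting statevector has amplitude -sqrt(3*sqrt(2) + 6)/4 - sqrt(2 - sqrt(2))/4 on |00>, 0 on |01>, -I*sqrt(sqrt(2) + 2)/4 + I*sqrt(6 - 3*sqrt(2))/4 on |10>, 0 on |11>. Key observation: steps 4-7 multiply out to the identity, so the circuit reduces to the remaining gates.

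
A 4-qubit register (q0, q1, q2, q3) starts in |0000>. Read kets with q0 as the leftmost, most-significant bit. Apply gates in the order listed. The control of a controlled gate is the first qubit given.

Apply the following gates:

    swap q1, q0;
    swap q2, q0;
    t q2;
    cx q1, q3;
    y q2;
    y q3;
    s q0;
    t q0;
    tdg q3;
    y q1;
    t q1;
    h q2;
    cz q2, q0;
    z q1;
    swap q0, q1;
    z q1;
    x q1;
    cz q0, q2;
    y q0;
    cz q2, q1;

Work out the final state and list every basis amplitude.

After the circuit, the state carries amplitude sqrt(2)/2 on |0101>, -sqrt(2)/2 on |0111>, and 0 on every other basis state.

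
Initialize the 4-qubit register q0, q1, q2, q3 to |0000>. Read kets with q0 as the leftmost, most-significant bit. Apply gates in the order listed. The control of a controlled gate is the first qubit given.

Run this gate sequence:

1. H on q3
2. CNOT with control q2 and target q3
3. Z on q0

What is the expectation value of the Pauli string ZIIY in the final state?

The expectation value of ZIIY is 0.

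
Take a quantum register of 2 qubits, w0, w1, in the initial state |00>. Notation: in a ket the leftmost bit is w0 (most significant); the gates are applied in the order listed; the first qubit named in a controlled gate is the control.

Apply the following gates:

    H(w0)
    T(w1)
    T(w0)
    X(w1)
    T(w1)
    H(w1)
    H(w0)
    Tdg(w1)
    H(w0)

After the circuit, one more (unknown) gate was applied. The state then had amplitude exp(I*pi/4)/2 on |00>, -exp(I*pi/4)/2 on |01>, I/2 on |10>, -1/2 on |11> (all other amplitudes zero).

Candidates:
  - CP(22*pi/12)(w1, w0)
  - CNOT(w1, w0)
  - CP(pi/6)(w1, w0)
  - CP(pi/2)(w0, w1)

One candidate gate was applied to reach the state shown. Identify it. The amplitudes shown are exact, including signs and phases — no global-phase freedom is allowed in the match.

The applied gate was CNOT(w1, w0).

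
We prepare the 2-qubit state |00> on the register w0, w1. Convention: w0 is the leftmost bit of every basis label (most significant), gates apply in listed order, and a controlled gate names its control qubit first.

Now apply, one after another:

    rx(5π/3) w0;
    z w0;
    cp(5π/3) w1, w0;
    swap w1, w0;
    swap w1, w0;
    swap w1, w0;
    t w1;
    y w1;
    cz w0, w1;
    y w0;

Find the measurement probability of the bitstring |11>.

Outcome |11> occurs with probability 3/4. Key observation: gates 5-6 undo each other exactly, leaving only the rest of the circuit to track.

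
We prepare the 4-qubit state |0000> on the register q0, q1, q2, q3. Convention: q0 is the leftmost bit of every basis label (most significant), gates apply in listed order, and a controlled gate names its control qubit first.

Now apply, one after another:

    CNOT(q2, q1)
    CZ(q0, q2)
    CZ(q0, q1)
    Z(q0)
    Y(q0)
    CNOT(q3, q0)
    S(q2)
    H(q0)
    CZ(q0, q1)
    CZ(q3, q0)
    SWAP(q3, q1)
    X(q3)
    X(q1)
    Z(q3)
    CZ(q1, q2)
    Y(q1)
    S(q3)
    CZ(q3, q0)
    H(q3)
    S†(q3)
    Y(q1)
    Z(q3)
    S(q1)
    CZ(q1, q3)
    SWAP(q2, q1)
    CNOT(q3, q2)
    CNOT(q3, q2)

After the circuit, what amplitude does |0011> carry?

The amplitude on |0011> is -1/2. Key observation: gates 26-27 undo each other exactly, leaving only the rest of the circuit to track.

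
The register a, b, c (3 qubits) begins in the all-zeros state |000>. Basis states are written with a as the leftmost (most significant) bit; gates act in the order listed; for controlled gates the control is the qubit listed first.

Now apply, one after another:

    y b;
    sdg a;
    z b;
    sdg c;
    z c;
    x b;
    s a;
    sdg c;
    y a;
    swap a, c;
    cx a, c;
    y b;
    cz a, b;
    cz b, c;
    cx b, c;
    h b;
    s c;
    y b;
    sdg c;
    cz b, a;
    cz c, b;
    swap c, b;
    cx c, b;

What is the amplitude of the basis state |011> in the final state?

|011> carries amplitude sqrt(2)/2 in the final state.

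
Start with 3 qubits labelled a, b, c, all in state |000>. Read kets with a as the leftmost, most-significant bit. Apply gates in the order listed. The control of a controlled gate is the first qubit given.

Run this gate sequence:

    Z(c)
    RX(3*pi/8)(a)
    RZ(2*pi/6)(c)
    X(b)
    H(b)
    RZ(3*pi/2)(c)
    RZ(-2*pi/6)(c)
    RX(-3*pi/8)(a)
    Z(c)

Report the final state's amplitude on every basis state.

The resulting statevector has amplitude -sqrt(2)*exp(I*pi/4)/2 on |000>, sqrt(2)*exp(I*pi/4)/2 on |010>, and 0 on every other basis state.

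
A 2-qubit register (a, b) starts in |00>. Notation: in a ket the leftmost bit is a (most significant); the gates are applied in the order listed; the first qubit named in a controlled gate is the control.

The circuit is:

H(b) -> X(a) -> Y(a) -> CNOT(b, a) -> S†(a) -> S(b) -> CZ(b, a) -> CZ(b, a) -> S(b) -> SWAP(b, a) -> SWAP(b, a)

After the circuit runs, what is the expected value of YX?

The observable YX averages to 1. Key observation: gates 10-11 undo each other exactly, leaving only the rest of the circuit to track.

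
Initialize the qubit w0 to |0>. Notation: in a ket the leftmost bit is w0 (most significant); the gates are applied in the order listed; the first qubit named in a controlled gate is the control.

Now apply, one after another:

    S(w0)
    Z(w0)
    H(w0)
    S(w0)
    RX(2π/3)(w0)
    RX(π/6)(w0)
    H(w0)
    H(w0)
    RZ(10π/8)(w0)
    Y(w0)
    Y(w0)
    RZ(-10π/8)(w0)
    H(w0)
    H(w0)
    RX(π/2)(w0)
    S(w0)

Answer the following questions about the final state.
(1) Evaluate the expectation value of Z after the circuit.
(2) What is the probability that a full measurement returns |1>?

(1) In the final state, Z has expectation -sqrt(3)/2.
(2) The probability of measuring |1> is sqrt(3)/4 + 1/2.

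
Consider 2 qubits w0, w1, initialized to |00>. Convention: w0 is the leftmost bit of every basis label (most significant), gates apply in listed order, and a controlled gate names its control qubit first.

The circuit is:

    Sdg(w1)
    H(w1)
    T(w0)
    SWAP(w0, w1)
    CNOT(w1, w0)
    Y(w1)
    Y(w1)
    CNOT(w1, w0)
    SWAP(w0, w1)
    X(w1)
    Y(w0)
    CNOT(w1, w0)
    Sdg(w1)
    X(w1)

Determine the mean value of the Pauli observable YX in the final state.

The observable YX averages to 1.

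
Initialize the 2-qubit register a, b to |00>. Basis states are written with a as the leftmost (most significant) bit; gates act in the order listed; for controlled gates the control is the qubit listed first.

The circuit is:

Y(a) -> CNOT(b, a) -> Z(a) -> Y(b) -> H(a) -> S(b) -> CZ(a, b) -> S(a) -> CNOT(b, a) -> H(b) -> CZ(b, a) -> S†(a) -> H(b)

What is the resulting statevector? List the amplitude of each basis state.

After the circuit, the state carries amplitude 0 on |00>, -sqrt(2)/2 on |01>, sqrt(2)/2 on |10>, 0 on |11>.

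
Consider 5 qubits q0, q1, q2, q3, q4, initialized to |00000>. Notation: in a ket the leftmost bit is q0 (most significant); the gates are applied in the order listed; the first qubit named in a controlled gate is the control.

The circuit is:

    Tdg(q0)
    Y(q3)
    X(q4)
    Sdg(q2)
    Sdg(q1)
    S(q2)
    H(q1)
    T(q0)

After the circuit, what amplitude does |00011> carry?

The final state's coefficient on |00011> equals sqrt(2)*I/2.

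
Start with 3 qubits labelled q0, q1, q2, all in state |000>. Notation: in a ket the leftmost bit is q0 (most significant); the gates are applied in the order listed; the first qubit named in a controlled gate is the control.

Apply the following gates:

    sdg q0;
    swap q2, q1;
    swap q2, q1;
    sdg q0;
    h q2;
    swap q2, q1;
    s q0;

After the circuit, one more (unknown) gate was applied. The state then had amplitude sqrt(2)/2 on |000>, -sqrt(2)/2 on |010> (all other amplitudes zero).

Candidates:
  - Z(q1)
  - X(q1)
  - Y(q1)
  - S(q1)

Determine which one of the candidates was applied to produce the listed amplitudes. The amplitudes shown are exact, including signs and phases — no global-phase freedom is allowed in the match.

The applied gate was Z(q1).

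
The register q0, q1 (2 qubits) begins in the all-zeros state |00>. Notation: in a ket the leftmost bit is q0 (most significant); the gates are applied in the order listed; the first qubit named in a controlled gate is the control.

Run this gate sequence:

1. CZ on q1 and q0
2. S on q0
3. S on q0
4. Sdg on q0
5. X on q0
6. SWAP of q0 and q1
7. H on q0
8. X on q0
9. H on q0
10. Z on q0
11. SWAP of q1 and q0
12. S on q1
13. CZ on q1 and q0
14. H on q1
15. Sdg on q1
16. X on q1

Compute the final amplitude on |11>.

The amplitude on |11> is sqrt(2)/2. Key observation: steps 7-10 multiply out to the identity, so the circuit reduces to the remaining gates.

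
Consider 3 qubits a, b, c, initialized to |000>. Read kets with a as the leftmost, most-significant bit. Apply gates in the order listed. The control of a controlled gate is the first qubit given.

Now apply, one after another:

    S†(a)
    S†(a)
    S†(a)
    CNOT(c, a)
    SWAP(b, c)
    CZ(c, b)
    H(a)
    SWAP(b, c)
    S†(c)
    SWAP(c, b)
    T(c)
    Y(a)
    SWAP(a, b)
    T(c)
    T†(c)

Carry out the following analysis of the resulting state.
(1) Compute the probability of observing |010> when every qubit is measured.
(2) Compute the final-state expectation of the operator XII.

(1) The probability of measuring |010> is 1/2.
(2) In the final state, XII has expectation 0.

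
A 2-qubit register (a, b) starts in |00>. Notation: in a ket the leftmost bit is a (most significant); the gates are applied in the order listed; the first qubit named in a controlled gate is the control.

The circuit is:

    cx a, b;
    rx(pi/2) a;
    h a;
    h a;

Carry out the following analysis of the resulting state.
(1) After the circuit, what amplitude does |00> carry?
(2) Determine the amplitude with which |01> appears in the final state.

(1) The amplitude on |00> is sqrt(2)/2.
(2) |01> carries amplitude 0 in the final state.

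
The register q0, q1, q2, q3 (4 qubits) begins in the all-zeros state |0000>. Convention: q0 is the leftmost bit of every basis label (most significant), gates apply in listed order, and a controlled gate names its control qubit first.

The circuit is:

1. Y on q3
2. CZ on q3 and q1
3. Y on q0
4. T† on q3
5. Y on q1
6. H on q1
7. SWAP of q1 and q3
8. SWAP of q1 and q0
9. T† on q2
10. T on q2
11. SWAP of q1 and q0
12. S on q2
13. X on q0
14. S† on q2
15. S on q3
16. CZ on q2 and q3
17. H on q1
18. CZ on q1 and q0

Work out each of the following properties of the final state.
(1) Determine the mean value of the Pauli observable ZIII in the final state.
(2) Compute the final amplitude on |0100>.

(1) The observable ZIII averages to 1. Key observation: the block from step 8 through step 11 cancels to the identity and can be dropped.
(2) |0100> carries amplitude exp(I*pi/4)/2 in the final state.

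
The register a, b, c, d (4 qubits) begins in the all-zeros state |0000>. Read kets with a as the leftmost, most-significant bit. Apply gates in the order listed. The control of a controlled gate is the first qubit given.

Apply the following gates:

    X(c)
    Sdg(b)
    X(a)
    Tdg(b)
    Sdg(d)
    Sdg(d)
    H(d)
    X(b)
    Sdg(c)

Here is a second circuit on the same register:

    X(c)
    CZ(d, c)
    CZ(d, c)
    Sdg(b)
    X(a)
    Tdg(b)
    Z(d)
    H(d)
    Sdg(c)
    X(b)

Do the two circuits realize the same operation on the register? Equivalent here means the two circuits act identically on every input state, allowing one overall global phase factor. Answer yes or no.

Yes: on every input state the two circuits agree up to one overall phase factor.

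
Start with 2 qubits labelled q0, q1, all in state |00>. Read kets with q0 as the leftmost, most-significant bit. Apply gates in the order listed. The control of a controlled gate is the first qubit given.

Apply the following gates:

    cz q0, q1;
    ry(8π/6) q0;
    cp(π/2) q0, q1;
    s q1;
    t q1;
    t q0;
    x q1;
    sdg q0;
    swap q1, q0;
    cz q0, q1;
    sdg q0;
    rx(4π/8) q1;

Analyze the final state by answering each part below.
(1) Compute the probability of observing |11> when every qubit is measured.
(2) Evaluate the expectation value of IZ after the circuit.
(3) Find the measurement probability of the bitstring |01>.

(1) The probability of measuring |11> is sqrt(6)/8 + 1/2.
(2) The expectation value of IZ is -sqrt(6)/4.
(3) Outcome |01> occurs with probability 0.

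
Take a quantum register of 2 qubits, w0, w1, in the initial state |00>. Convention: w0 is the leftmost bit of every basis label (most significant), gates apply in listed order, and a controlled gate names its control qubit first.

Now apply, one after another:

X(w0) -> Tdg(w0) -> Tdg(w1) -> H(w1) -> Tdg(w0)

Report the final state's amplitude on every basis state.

The resulting statevector has amplitude 0 on |00>, 0 on |01>, -sqrt(2)*I/2 on |10>, -sqrt(2)*I/2 on |11>.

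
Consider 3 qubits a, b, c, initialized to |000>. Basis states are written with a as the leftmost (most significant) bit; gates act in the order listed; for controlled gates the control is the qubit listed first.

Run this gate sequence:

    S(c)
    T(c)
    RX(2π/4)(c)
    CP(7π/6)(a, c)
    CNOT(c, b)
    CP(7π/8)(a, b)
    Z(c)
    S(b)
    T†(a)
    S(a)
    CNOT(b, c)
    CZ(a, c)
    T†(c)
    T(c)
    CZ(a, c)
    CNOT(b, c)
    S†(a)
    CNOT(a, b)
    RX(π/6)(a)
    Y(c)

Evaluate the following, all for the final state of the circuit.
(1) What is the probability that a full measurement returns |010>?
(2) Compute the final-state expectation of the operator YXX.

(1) A full measurement returns |010> with probability sqrt(3)/8 + 1/4. Key observation: the block from step 10 through step 17 cancels to the identity and can be dropped.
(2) The expectation value of YXX is -1/2.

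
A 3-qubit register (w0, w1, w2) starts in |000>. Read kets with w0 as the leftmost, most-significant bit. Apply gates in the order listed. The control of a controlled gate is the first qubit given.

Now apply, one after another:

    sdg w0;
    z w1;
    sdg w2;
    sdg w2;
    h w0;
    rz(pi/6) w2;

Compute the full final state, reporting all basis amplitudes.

The final amplitudes are -sqrt(2)*exp(11*I*pi/12)/2 on |000>, -sqrt(2)*exp(11*I*pi/12)/2 on |100>, and 0 on every other basis state.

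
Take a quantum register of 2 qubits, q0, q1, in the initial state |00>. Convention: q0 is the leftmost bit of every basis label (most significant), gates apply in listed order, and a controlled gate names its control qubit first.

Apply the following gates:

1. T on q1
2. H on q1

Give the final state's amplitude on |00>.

The amplitude on |00> is sqrt(2)/2.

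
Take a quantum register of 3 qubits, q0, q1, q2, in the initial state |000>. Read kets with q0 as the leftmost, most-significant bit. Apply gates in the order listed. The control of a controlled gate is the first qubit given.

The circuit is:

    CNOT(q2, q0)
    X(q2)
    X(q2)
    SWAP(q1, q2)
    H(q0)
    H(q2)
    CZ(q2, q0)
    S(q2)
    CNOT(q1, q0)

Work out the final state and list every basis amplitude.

After the circuit, the state carries amplitude 1/2 on |000>, I/2 on |001>, 0 on |010>, 0 on |011>, 1/2 on |100>, -I/2 on |101>, 0 on |110>, 0 on |111>. Key observation: the block from step 2 through step 3 cancels to the identity and can be dropped.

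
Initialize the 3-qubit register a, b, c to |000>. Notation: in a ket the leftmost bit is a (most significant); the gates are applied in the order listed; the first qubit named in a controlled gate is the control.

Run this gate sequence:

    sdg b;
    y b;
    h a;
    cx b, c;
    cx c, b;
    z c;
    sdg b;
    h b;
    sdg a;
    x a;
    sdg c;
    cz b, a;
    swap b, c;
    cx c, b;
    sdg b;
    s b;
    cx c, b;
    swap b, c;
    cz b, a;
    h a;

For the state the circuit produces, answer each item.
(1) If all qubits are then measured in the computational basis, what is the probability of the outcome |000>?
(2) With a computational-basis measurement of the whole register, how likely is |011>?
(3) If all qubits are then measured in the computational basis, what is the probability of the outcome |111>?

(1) Outcome |000> occurs with probability 0. Key observation: the block from step 12 through step 19 cancels to the identity and can be dropped.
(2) The probability of measuring |011> is 1/4.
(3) Outcome |111> occurs with probability 1/4.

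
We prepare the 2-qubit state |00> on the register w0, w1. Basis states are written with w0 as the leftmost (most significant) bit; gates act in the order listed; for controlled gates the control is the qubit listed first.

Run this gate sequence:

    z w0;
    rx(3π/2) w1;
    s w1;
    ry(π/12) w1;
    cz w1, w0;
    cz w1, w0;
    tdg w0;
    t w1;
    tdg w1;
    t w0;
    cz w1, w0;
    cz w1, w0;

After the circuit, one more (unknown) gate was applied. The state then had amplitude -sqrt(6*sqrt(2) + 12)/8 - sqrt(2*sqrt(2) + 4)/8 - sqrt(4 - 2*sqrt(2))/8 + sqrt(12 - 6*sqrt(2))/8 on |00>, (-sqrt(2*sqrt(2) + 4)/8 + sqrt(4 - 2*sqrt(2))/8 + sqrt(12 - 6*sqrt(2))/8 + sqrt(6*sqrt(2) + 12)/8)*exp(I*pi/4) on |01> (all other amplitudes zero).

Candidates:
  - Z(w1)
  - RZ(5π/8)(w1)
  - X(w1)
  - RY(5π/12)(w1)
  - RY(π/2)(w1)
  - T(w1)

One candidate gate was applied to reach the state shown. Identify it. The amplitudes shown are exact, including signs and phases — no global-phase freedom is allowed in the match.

The applied gate was T(w1). Key observation: the block from step 5 through step 12 cancels to the identity and can be dropped.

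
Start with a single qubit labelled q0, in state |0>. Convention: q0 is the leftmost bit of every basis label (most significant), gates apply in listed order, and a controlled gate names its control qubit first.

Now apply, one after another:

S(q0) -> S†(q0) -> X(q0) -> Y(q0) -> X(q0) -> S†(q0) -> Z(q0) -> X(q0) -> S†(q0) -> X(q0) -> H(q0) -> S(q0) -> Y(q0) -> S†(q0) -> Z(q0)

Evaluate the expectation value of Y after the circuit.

In the final state, Y has expectation 0.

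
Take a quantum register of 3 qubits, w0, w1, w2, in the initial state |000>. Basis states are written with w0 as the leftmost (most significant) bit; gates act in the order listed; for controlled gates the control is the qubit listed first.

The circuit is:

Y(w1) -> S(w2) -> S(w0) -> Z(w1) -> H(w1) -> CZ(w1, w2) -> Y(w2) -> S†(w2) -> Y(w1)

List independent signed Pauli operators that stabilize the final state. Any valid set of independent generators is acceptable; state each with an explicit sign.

The final state is stabilized by the group generated by +IXI, +ZII, -IIZ; other independent generating sets are equally valid.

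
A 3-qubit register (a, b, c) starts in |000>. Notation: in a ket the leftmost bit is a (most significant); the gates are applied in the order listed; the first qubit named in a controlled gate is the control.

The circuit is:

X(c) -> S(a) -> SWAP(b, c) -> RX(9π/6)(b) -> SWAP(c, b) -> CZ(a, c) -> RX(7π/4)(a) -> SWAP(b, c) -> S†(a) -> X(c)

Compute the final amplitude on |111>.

The amplitude on |111> is sqrt(4 - 2*sqrt(2))/4.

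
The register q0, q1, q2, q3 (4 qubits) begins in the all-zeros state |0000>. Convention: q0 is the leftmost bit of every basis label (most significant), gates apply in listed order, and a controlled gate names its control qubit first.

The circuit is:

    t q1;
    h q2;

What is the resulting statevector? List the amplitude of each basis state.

The resulting statevector has amplitude sqrt(2)/2 on |0000>, sqrt(2)/2 on |0010>, and 0 on every other basis state.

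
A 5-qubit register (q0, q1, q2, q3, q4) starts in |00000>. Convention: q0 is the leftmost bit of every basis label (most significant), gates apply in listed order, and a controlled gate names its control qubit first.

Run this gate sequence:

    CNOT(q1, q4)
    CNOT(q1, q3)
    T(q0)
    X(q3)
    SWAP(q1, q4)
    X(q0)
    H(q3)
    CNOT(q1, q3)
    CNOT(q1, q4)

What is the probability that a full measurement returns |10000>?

A full measurement returns |10000> with probability 1/2.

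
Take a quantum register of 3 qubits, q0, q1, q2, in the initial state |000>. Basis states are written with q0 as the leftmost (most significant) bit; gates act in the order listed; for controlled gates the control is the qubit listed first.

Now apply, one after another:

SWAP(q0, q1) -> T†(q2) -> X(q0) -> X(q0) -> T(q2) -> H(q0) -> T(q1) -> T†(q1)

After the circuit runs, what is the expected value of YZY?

The observable YZY averages to 0.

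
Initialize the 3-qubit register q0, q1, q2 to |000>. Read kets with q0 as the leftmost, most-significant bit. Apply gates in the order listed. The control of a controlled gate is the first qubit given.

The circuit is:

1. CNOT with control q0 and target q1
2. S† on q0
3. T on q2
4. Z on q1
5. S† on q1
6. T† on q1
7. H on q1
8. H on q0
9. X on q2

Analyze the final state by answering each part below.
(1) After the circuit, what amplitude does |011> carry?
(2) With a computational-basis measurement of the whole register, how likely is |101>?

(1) |011> carries amplitude 1/2 in the final state.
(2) The probability of measuring |101> is 1/4.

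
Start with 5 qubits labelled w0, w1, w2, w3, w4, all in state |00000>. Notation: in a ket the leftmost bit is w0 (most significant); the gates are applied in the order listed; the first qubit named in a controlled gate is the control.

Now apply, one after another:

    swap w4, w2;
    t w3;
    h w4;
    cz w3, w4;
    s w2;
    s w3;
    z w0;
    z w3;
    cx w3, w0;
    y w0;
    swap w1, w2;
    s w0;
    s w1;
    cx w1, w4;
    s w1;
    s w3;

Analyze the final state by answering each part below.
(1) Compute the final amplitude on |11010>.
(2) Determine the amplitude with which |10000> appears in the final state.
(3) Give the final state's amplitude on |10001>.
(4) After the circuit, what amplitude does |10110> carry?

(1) The final state's coefficient on |11010> equals 0.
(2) |10000> carries amplitude -sqrt(2)/2 in the final state.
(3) The amplitude on |10001> is -sqrt(2)/2.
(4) The final state's coefficient on |10110> equals 0.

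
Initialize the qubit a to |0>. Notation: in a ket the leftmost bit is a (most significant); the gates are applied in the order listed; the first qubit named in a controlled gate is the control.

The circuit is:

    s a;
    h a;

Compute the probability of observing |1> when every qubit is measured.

Outcome |1> occurs with probability 1/2.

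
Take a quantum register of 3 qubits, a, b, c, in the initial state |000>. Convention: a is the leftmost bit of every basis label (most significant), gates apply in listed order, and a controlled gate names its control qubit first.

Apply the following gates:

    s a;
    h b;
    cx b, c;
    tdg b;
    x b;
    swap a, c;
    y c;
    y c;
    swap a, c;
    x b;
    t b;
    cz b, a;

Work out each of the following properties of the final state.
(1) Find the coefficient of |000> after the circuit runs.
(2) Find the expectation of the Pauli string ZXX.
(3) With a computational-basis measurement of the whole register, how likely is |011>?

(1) The final state's coefficient on |000> equals sqrt(2)/2. Key observation: steps 4-11 multiply out to the identity, so the circuit reduces to the remaining gates.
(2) The observable ZXX averages to 1.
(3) Outcome |011> occurs with probability 1/2.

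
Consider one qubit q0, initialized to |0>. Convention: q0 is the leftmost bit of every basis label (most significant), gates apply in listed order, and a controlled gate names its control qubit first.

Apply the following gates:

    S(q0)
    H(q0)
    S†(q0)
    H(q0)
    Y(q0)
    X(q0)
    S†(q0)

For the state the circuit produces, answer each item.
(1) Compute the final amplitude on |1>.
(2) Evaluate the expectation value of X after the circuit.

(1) The final state's coefficient on |1> equals -1/2 - I/2.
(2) The observable X averages to -1.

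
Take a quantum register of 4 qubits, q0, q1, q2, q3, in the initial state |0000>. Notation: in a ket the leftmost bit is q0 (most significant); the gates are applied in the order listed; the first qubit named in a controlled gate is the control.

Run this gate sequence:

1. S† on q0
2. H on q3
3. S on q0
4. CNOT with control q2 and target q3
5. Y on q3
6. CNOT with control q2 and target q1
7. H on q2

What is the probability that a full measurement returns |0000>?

The probability of measuring |0000> is 1/4.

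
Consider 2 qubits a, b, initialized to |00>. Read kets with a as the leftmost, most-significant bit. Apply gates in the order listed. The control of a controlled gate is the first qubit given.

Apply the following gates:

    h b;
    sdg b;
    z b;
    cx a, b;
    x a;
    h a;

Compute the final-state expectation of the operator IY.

The expectation value of IY is 1.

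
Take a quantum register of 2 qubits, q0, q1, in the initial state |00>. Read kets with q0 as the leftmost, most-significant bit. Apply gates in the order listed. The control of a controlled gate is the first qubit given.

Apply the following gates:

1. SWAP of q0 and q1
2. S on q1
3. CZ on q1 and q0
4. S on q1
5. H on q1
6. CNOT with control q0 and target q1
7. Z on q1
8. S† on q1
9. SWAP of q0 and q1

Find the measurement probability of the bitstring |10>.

The probability of measuring |10> is 1/2.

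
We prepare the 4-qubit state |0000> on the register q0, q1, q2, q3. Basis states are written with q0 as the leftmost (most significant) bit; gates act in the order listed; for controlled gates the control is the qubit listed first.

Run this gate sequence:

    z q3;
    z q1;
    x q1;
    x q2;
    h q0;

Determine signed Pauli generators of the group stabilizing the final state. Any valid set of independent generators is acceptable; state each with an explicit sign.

One valid set of independent stabilizer generators is +XIII, -IZII, -IIZI, +IIIZ (any independent generating set of the same group is equally correct).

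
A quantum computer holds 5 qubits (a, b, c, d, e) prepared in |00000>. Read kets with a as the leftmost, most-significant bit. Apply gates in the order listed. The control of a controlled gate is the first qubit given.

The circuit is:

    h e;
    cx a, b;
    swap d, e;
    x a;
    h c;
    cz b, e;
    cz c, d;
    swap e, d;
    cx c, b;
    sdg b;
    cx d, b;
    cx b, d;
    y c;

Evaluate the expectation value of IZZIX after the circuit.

The observable IZZIX averages to 0.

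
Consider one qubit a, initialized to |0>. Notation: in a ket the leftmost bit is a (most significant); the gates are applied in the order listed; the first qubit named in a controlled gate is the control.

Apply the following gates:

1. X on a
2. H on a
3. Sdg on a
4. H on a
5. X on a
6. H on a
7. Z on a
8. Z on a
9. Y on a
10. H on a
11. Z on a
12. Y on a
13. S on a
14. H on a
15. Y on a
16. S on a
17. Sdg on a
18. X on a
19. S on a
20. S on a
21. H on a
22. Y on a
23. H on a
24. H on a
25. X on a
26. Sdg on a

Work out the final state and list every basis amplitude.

The resulting statevector has amplitude -1/2 + I/2 on |0>, -1/2 - I/2 on |1>. Key observation: steps 4-7 multiply out to the identity, so the circuit reduces to the remaining gates.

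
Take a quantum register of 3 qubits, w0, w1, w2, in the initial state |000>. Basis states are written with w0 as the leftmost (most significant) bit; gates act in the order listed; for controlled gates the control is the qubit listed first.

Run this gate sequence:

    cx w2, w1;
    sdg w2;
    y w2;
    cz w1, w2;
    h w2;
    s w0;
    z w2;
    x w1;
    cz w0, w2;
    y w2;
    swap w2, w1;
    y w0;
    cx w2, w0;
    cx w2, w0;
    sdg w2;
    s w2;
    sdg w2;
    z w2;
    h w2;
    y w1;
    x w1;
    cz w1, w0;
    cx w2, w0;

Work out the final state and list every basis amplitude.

The final amplitudes are 0 on |000>, I/2 on |001>, 0 on |010>, -I/2 on |011>, -I/2 on |100>, 0 on |101>, I/2 on |110>, 0 on |111>.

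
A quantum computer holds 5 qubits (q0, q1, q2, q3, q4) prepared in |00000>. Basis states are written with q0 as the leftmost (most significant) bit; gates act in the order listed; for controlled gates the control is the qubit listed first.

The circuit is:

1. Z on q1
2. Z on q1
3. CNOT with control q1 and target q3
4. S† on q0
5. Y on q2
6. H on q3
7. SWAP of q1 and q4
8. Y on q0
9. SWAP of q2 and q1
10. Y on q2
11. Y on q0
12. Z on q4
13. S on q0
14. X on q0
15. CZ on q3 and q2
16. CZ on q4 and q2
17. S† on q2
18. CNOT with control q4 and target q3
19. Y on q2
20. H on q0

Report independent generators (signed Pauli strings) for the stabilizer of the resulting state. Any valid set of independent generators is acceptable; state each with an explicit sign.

The final state is stabilized by the group generated by -XIIII, -IIIXI, -IZIII, +IIZII, +IIIIZ; other independent generating sets are equally valid.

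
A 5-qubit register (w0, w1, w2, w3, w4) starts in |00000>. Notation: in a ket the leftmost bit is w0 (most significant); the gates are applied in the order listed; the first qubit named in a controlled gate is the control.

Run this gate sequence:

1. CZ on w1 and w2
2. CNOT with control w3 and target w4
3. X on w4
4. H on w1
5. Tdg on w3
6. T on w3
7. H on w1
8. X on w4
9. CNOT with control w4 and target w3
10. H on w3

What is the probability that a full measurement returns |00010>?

A full measurement returns |00010> with probability 1/2. Key observation: the block from step 3 through step 8 cancels to the identity and can be dropped.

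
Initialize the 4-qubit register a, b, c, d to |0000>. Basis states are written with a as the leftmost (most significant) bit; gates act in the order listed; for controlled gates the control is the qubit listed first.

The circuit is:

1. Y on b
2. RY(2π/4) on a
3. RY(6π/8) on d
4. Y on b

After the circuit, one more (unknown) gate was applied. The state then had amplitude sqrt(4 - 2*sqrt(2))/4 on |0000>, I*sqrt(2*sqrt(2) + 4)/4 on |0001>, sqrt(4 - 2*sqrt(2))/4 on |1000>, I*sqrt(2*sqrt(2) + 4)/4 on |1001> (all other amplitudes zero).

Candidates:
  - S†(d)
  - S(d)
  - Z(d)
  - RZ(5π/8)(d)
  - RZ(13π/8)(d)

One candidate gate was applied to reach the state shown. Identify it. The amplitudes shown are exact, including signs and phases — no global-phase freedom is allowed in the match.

The applied gate was S(d).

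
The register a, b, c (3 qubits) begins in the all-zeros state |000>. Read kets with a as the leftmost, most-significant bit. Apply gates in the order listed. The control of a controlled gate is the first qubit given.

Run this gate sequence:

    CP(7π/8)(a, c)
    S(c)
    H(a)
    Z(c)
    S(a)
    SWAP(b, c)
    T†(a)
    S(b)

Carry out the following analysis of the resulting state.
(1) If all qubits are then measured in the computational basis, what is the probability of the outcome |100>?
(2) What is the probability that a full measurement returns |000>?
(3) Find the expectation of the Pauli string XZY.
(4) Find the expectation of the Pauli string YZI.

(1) Outcome |100> occurs with probability 1/2.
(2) The probability of measuring |000> is 1/2.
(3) In the final state, XZY has expectation 0.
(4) In the final state, YZI has expectation sqrt(2)/2.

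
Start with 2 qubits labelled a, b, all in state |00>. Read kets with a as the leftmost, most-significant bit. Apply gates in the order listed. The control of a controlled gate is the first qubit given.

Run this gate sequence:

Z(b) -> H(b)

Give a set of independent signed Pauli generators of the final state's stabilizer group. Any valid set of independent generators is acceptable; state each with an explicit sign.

One valid set of independent stabilizer generators is +IX, +ZI (any independent generating set of the same group is equally correct).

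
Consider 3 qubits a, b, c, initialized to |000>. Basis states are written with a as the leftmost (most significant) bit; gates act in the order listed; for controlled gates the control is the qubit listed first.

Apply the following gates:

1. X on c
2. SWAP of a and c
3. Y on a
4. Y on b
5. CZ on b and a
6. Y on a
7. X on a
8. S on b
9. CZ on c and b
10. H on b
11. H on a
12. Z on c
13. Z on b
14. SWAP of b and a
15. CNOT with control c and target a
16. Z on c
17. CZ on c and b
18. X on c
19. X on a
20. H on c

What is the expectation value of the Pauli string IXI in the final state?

The observable IXI averages to 1.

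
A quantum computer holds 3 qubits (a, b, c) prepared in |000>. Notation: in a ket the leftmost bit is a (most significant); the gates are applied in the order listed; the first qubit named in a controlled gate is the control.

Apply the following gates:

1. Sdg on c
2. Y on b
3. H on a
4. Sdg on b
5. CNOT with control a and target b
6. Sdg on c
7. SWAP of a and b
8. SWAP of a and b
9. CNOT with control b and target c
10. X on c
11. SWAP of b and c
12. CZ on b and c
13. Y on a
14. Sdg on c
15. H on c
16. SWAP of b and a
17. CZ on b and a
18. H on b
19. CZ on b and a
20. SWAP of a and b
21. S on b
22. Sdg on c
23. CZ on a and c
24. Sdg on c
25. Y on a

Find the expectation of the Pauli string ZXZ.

In the final state, ZXZ has expectation 0.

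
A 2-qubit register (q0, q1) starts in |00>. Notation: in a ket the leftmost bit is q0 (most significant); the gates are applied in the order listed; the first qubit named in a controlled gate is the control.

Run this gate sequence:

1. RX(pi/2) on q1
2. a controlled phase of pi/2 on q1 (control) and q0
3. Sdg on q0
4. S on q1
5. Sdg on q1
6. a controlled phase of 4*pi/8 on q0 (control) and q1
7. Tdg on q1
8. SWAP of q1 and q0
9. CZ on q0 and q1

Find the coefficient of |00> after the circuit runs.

The final state's coefficient on |00> equals sqrt(2)/2. Key observation: gates 4-5 undo each other exactly, leaving only the rest of the circuit to track.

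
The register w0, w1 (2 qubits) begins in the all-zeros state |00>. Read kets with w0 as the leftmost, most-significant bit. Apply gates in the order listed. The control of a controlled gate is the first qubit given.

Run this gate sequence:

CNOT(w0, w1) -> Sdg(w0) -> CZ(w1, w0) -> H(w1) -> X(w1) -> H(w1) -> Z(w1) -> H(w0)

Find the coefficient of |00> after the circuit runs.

|00> carries amplitude sqrt(2)/2 in the final state.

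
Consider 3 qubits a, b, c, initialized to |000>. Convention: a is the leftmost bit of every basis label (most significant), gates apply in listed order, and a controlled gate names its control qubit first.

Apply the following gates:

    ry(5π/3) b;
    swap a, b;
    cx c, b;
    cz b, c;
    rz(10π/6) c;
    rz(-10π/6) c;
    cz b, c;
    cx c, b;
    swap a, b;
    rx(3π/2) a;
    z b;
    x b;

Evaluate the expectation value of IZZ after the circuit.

In the final state, IZZ has expectation -1/2. Key observation: gates 2-9 undo each other exactly, leaving only the rest of the circuit to track.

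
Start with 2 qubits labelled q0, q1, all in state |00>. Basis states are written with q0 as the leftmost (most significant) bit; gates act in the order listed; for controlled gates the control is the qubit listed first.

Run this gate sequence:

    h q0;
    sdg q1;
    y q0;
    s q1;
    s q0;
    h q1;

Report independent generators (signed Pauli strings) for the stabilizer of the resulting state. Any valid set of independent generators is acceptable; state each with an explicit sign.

One valid set of independent stabilizer generators is -YI, +IX (any independent generating set of the same group is equally correct).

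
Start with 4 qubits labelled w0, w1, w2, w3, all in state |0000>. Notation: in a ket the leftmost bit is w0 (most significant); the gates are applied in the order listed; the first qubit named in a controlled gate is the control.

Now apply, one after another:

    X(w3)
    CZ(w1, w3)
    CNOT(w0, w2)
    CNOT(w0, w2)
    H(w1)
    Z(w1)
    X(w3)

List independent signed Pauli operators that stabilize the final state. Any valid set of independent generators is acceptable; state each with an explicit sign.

The final state is stabilized by the group generated by -IXII, +ZIII, +IIZI, +IIIZ; other independent generating sets are equally valid.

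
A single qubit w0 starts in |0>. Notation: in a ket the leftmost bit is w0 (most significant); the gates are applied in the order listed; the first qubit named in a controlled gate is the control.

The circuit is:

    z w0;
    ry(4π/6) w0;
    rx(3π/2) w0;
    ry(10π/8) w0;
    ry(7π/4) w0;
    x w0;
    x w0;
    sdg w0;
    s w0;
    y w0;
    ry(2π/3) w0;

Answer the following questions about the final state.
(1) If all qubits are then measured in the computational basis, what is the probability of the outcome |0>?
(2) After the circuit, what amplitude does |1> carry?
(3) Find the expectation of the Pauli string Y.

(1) A full measurement returns |0> with probability 1/8.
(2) The amplitude on |1> is sqrt(2)/2 - sqrt(6)*I/4.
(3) The observable Y averages to -1/2.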